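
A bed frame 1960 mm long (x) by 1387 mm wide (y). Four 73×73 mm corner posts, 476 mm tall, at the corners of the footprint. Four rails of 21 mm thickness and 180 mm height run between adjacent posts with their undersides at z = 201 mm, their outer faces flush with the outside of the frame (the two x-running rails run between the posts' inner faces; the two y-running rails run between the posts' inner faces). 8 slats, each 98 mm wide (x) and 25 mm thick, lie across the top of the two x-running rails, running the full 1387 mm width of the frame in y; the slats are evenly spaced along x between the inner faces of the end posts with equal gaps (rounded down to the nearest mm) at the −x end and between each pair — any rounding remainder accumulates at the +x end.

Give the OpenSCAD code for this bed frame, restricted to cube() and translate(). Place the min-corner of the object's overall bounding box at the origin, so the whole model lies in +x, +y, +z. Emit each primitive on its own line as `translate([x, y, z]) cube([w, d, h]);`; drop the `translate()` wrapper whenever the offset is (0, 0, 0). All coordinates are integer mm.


cube([73, 73, 476]);
translate([0, 1314, 0]) cube([73, 73, 476]);
translate([1887, 0, 0]) cube([73, 73, 476]);
translate([1887, 1314, 0]) cube([73, 73, 476]);
translate([73, 0, 201]) cube([1814, 21, 180]);
translate([73, 1366, 201]) cube([1814, 21, 180]);
translate([0, 73, 201]) cube([21, 1241, 180]);
translate([1939, 73, 201]) cube([21, 1241, 180]);
translate([187, 0, 381]) cube([98, 1387, 25]);
translate([399, 0, 381]) cube([98, 1387, 25]);
translate([611, 0, 381]) cube([98, 1387, 25]);
translate([823, 0, 381]) cube([98, 1387, 25]);
translate([1035, 0, 381]) cube([98, 1387, 25]);
translate([1247, 0, 381]) cube([98, 1387, 25]);
translate([1459, 0, 381]) cube([98, 1387, 25]);
translate([1671, 0, 381]) cube([98, 1387, 25]);


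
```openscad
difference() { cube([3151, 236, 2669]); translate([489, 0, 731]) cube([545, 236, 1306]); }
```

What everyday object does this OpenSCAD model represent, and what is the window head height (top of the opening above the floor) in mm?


A wall with a window opening. The window head height is 2037 mm.

A wall with a rectangular opening subtracted — a window. Sill at z = 731, opening 1306 mm tall, so the head is at 731 + 1306 = 2037 mm.


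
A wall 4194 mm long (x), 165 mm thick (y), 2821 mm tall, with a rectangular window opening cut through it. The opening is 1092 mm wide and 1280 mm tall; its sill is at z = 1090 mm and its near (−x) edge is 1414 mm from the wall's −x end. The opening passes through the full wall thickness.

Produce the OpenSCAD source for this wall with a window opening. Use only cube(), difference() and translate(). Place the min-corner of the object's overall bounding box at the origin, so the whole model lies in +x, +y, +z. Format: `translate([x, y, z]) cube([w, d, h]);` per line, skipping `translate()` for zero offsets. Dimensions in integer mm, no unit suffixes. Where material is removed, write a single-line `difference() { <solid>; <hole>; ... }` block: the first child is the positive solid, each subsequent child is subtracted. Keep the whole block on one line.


difference() { cube([4194, 165, 2821]); translate([1414, 0, 1090]) cube([1092, 165, 1280]); }


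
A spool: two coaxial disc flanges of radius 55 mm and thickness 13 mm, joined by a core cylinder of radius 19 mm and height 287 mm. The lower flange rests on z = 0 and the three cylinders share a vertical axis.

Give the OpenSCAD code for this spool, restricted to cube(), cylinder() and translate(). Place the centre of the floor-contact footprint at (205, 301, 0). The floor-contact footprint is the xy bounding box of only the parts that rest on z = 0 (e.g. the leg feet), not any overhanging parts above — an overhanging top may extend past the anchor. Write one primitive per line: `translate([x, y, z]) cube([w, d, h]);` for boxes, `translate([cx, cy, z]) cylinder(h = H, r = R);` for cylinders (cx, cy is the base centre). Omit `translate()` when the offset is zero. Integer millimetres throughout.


translate([205, 301, 0]) cylinder(h = 13, r = 55);
translate([205, 301, 13]) cylinder(h = 287, r = 19);
translate([205, 301, 300]) cylinder(h = 13, r = 55);


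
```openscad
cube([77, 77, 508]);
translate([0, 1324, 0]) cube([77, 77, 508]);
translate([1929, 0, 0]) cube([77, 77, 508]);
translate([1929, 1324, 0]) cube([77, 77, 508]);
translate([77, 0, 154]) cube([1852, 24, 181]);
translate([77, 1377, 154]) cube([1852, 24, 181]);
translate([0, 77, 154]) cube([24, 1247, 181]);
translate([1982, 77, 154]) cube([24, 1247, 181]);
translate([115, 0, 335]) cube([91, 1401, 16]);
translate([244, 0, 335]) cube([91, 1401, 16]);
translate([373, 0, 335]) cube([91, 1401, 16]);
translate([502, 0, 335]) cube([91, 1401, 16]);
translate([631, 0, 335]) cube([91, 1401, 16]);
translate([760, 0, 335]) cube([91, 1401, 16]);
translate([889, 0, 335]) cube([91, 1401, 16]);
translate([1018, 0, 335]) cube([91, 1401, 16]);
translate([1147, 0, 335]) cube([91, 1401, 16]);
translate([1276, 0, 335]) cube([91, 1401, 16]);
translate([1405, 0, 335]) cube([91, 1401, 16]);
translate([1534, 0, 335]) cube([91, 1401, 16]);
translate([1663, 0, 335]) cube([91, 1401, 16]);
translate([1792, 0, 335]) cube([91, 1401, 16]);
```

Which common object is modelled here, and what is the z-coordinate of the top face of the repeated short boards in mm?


A bed frame. The slat-top height is 351 mm.

Four posts, four rails, and a row of slats — a bed frame. Slats sit on the rails at z = 154 + 181 = 335; with slat thickness 16, the top is 351 mm.


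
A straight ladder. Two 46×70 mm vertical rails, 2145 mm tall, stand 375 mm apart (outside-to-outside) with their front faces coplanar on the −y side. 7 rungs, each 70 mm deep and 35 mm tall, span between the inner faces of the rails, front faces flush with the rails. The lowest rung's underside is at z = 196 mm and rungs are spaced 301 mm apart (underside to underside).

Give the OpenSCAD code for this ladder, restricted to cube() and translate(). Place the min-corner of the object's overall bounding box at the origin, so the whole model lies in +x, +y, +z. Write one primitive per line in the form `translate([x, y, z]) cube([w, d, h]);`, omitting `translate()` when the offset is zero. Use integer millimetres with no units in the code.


cube([46, 70, 2145]);
translate([329, 0, 0]) cube([46, 70, 2145]);
translate([46, 0, 196]) cube([283, 70, 35]);
translate([46, 0, 497]) cube([283, 70, 35]);
translate([46, 0, 798]) cube([283, 70, 35]);
translate([46, 0, 1099]) cube([283, 70, 35]);
translate([46, 0, 1400]) cube([283, 70, 35]);
translate([46, 0, 1701]) cube([283, 70, 35]);
translate([46, 0, 2002]) cube([283, 70, 35]);


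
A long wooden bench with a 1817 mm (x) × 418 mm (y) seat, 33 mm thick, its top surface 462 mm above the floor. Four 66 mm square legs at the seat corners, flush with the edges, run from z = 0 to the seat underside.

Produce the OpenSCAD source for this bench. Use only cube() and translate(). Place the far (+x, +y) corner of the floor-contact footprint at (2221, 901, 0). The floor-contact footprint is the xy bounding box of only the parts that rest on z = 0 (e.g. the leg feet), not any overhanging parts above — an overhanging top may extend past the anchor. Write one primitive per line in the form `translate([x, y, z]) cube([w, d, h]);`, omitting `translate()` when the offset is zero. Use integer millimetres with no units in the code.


// leg_h = 462 − 33 = 429
translate([404, 483, 429]) cube([1817, 418, 33]);
translate([404, 483, 0]) cube([66, 66, 429]);
translate([404, 835, 0]) cube([66, 66, 429]);
translate([2155, 483, 0]) cube([66, 66, 429]);
translate([2155, 835, 0]) cube([66, 66, 429]);


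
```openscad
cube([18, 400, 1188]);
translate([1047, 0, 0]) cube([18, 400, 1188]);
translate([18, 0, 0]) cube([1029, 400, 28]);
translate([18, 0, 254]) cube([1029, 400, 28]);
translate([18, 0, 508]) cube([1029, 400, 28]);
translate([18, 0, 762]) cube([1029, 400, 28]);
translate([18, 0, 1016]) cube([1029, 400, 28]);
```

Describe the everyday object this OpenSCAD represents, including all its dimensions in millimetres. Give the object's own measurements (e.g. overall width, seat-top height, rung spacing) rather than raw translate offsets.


An open bookshelf. Two side panels, each 18 mm thick, 400 mm deep and 1188 mm tall, stand 1065 mm apart (outside-to-outside). Between them sit 5 shelves, each 28 mm thick and 400 mm deep, spanning the full gap between the sides. The bottom shelf rests on the floor (its underside at z = 0) and the clear gap between one shelf's top and the next shelf's underside is 226 mm.


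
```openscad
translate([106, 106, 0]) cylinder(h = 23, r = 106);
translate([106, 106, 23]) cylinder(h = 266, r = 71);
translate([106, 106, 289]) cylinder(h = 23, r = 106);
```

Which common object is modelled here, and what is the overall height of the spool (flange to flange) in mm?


A spool. The overall height is 312 mm.

Three coaxial cylinders, large–small–large — a spool. Two 23 mm flanges and a 266 mm core give 23 + 266 + 23 = 312 mm.


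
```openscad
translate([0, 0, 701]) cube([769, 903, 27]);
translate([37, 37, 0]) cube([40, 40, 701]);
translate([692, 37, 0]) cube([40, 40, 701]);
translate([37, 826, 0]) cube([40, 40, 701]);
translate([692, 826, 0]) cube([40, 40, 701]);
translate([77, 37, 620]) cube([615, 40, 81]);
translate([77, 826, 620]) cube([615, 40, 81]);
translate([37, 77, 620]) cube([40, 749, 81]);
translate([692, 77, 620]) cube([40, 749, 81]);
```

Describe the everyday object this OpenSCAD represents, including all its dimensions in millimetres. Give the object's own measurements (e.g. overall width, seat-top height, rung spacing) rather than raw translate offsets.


A table: top 769 mm (x) × 903 mm (y), 27 mm thick, upper face at z = 728 mm, on four 40×40 mm square legs, each inset 37 mm from the nearest pair of top edges from z = 0 to the bottom of the top. Four apron rails, 40 mm thick and 81 mm tall, run between adjacent legs with their top edges flush with the underside of the top and their outer faces flush with the legs' outer faces.


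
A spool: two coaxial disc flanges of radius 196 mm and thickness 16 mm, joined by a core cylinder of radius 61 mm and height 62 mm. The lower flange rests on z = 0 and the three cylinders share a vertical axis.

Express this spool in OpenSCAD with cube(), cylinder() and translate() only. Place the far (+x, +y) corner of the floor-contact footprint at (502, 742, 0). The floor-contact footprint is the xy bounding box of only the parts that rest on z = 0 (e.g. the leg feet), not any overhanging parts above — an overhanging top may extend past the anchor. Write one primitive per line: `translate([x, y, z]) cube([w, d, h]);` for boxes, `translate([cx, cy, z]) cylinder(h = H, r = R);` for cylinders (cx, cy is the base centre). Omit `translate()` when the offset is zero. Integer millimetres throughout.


translate([306, 546, 0]) cylinder(h = 16, r = 196);
translate([306, 546, 16]) cylinder(h = 62, r = 61);
translate([306, 546, 78]) cylinder(h = 16, r = 196);


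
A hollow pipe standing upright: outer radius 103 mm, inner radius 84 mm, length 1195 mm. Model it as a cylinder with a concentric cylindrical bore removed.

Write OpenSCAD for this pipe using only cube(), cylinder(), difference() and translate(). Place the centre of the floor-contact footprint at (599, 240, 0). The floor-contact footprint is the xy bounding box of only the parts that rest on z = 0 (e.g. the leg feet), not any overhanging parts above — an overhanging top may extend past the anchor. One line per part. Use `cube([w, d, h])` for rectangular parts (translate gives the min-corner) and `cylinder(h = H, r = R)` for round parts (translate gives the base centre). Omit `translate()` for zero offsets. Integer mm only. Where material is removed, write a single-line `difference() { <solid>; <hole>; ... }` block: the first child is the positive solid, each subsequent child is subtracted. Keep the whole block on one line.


difference() { translate([599, 240, 0]) cylinder(h = 1195, r = 103); translate([599, 240, 0]) cylinder(h = 1195, r = 84); }


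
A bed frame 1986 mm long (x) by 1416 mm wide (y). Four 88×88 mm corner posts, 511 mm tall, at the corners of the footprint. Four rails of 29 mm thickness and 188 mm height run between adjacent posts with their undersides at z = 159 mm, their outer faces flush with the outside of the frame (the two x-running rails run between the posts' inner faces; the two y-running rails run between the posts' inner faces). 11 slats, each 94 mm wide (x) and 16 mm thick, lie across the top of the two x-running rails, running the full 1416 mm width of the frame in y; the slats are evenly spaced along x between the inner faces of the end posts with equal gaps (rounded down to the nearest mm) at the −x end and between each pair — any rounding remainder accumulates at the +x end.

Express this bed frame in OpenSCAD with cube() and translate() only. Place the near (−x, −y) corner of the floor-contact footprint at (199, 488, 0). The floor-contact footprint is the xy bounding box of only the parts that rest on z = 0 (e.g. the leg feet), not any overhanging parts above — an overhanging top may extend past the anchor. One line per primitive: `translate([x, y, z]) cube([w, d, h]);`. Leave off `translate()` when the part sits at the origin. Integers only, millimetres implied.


translate([199, 488, 0]) cube([88, 88, 511]);
translate([199, 1816, 0]) cube([88, 88, 511]);
translate([2097, 488, 0]) cube([88, 88, 511]);
translate([2097, 1816, 0]) cube([88, 88, 511]);
translate([287, 488, 159]) cube([1810, 29, 188]);
translate([287, 1875, 159]) cube([1810, 29, 188]);
translate([199, 576, 159]) cube([29, 1240, 188]);
translate([2156, 576, 159]) cube([29, 1240, 188]);
translate([351, 488, 347]) cube([94, 1416, 16]);
translate([509, 488, 347]) cube([94, 1416, 16]);
translate([667, 488, 347]) cube([94, 1416, 16]);
translate([825, 488, 347]) cube([94, 1416, 16]);
translate([983, 488, 347]) cube([94, 1416, 16]);
translate([1141, 488, 347]) cube([94, 1416, 16]);
translate([1299, 488, 347]) cube([94, 1416, 16]);
translate([1457, 488, 347]) cube([94, 1416, 16]);
translate([1615, 488, 347]) cube([94, 1416, 16]);
translate([1773, 488, 347]) cube([94, 1416, 16]);
translate([1931, 488, 347]) cube([94, 1416, 16]);


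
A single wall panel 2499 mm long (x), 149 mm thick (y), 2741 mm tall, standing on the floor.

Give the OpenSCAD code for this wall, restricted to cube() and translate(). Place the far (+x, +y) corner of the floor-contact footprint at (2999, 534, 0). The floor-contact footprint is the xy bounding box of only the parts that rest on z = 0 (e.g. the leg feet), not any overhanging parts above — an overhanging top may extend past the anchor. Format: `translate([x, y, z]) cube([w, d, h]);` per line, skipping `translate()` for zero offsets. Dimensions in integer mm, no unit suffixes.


translate([500, 385, 0]) cube([2499, 149, 2741]);


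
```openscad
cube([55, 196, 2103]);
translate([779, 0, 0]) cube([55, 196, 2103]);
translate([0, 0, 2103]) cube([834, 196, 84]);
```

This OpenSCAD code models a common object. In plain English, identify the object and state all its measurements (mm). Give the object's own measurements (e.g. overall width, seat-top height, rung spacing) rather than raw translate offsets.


A door frame. The clear opening is 724 mm wide and 2103 mm high. Two 55 mm wide jambs, 196 mm deep, stand either side of the opening from the floor to the top of the opening. A 84 mm thick head sits across the top of both jambs, spanning the full outside width of the frame.


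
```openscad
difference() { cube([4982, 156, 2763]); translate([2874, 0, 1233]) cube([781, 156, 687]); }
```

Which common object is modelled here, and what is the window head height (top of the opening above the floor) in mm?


A wall with a window opening. The window head height is 1920 mm.

A wall with a rectangular opening subtracted — a window. Sill at z = 1233, opening 687 mm tall, so the head is at 1233 + 687 = 1920 mm.


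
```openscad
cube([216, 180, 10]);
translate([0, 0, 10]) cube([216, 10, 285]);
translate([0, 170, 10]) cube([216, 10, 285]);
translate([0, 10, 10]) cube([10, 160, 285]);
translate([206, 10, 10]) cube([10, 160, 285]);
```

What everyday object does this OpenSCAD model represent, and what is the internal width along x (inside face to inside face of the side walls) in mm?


An open box. The internal width is 196 mm.

A 216×180 base slab with four walls standing on it — an open box. The base is 216 mm wide and the walls are 10 mm thick, so the internal width is 216 − 2 × 10 = 196 mm.


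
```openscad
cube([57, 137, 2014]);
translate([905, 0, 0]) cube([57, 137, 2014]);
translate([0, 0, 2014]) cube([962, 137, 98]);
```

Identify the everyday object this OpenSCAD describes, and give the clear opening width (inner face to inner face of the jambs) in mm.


A door frame. The clear opening width is 848 mm.

Two 2014 mm tall posts with a header on top — a door frame. The left jamb is 57 mm wide at x = 0; the right jamb starts at x = 905. The clear opening is 905 − 57 = 848 mm.


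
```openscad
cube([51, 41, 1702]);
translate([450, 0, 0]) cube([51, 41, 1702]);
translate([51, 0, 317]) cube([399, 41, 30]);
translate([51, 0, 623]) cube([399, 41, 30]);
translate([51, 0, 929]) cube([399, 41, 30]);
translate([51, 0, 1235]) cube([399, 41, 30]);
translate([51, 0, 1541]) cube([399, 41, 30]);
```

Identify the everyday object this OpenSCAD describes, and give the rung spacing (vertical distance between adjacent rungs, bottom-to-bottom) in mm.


A ladder. The rung spacing is 306 mm.

Two tall 51×41 posts with 5 short bars between them — a ladder. Adjacent rungs sit at z = 317 and z = 623, so the spacing is 623 − 317 = 306 mm.


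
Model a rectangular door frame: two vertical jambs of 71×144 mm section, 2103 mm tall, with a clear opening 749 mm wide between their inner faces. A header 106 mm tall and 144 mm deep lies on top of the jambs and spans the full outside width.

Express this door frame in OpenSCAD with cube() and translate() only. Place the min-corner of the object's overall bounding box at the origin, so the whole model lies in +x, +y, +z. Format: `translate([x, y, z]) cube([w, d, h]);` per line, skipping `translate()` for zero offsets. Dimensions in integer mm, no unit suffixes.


cube([71, 144, 2103]);
translate([820, 0, 0]) cube([71, 144, 2103]);
translate([0, 0, 2103]) cube([891, 144, 106]);


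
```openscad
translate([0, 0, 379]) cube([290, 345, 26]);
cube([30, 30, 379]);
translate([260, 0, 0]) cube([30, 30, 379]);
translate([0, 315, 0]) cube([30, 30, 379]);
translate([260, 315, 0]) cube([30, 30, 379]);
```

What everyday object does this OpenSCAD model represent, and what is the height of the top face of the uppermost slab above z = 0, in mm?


A stool. The seat height is 405 mm.

A 290×345×26 slab at z = 379 on four corner posts — a stool. The seat top is 379 + 26 = 405 mm.


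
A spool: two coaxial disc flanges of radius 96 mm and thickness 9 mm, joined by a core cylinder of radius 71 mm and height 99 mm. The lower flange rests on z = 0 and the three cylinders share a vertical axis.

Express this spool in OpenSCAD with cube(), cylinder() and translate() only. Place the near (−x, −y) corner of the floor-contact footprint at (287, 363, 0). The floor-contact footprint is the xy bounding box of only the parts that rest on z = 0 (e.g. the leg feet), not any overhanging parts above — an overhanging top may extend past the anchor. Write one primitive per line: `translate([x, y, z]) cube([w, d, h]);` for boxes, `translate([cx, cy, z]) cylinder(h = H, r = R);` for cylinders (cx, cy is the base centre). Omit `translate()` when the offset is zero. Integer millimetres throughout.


translate([383, 459, 0]) cylinder(h = 9, r = 96);
translate([383, 459, 9]) cylinder(h = 99, r = 71);
translate([383, 459, 108]) cylinder(h = 9, r = 96);


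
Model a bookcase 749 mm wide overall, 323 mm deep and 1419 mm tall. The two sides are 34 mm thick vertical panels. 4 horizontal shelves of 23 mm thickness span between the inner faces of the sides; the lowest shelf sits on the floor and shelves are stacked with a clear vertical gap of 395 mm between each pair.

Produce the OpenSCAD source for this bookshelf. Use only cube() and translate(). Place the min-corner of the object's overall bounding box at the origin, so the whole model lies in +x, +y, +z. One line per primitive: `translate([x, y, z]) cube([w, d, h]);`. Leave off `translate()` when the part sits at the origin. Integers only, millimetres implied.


cube([34, 323, 1419]);
translate([715, 0, 0]) cube([34, 323, 1419]);
translate([34, 0, 0]) cube([681, 323, 23]);
translate([34, 0, 418]) cube([681, 323, 23]);
translate([34, 0, 836]) cube([681, 323, 23]);
translate([34, 0, 1254]) cube([681, 323, 23]);


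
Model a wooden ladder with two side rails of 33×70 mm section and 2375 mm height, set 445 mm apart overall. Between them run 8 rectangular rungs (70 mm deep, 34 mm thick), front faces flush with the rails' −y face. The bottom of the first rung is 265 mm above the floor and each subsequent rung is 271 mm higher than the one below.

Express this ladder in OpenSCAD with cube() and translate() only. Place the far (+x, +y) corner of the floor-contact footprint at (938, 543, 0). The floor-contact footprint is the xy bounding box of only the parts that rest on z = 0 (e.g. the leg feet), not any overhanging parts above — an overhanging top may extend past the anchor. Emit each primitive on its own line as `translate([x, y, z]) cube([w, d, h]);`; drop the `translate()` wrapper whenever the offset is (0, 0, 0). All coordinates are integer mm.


// rung span = 445 - 2*33 = 379
// rung[k] z = 265 + k*271
translate([493, 473, 0]) cube([33, 70, 2375]);
translate([905, 473, 0]) cube([33, 70, 2375]);
translate([526, 473, 265]) cube([379, 70, 34]);
translate([526, 473, 536]) cube([379, 70, 34]);
translate([526, 473, 807]) cube([379, 70, 34]);
translate([526, 473, 1078]) cube([379, 70, 34]);
translate([526, 473, 1349]) cube([379, 70, 34]);
translate([526, 473, 1620]) cube([379, 70, 34]);
translate([526, 473, 1891]) cube([379, 70, 34]);
translate([526, 473, 2162]) cube([379, 70, 34]);


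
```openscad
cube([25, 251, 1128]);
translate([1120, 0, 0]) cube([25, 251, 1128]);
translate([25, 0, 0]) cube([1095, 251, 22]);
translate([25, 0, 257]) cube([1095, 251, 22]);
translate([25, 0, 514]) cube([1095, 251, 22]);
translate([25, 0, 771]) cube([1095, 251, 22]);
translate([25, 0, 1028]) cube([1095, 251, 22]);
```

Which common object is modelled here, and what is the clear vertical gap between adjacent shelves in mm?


A bookshelf. The clear shelf gap is 235 mm.

Two tall side panels with 5 horizontal boards between them — a bookshelf. The first two shelf undersides are at z = 0 and z = 257; with shelf thickness 22, the clear gap is 257 − 0 − 22 = 235 mm.


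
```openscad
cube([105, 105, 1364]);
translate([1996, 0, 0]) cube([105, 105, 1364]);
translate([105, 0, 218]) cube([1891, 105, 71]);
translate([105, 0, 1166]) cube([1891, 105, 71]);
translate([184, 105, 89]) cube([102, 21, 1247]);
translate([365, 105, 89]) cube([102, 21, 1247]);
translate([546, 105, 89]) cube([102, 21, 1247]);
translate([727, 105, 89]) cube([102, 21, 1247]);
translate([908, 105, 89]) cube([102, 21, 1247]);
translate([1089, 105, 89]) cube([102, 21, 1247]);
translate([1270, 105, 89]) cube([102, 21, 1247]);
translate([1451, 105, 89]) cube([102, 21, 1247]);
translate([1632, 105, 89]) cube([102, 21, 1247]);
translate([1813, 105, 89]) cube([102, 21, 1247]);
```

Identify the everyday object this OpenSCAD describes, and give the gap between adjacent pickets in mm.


A fence section. The picket gap is 79 mm.

Two posts, two rails, 10 pickets — a fence section. Span 1891 mm holds 10 pickets of 102 mm with 11 equal gaps: ⌊(1891 − 10·102) / 11⌋ = 79 mm.


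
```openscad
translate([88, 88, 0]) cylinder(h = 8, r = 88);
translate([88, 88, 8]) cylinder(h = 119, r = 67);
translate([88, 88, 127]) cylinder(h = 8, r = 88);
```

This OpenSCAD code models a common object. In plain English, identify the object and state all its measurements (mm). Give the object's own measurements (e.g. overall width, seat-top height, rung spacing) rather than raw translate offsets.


A spool: two coaxial disc flanges of radius 88 mm and thickness 8 mm, joined by a core cylinder of radius 67 mm and height 119 mm. The lower flange rests on z = 0 and the three cylinders share a vertical axis.


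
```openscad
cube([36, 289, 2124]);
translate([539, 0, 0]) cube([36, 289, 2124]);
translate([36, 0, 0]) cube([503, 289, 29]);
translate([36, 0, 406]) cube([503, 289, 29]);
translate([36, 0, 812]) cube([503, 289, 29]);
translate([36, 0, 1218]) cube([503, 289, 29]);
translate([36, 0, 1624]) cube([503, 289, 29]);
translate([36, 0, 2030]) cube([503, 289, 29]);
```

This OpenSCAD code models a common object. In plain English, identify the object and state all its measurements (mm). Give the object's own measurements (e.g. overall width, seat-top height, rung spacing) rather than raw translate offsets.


An open bookshelf. Two side panels, each 36 mm thick, 289 mm deep and 2124 mm tall, stand 575 mm apart (outside-to-outside). Between them sit 6 shelves, each 29 mm thick and 289 mm deep, spanning the full gap between the sides. The bottom shelf rests on the floor (its underside at z = 0) and the clear gap between one shelf's top and the next shelf's underside is 377 mm.


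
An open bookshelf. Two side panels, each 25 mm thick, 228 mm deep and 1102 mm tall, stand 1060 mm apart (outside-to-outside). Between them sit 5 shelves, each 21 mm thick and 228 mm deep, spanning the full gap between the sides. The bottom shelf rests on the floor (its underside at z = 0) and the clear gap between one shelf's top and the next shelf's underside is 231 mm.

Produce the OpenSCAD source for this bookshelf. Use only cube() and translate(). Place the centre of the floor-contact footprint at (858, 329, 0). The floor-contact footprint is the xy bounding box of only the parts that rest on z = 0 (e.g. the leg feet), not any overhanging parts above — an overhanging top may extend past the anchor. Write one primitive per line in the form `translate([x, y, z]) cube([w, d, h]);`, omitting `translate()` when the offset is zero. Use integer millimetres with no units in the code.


translate([328, 215, 0]) cube([25, 228, 1102]);
translate([1363, 215, 0]) cube([25, 228, 1102]);
translate([353, 215, 0]) cube([1010, 228, 21]);
translate([353, 215, 252]) cube([1010, 228, 21]);
translate([353, 215, 504]) cube([1010, 228, 21]);
translate([353, 215, 756]) cube([1010, 228, 21]);
translate([353, 215, 1008]) cube([1010, 228, 21]);


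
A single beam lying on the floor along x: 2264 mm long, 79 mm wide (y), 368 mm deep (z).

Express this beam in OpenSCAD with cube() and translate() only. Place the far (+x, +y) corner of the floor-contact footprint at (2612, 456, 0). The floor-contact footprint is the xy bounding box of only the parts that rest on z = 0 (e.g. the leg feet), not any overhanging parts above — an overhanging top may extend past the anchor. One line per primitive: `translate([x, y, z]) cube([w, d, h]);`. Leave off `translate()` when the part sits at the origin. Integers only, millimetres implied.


translate([348, 377, 0]) cube([2264, 79, 368]);


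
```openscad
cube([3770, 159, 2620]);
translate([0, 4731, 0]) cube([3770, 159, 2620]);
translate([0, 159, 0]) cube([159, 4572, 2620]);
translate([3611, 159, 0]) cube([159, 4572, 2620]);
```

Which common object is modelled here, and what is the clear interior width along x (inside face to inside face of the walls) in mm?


A house (or room) frame. The interior width is 3452 mm.

Four 2620 mm walls enclosing a rectangle with no floor or roof — a room or house frame. Outside width is 3770 mm and wall thickness is 159 mm, so the interior width is 3770 − 2 × 159 = 3452 mm.


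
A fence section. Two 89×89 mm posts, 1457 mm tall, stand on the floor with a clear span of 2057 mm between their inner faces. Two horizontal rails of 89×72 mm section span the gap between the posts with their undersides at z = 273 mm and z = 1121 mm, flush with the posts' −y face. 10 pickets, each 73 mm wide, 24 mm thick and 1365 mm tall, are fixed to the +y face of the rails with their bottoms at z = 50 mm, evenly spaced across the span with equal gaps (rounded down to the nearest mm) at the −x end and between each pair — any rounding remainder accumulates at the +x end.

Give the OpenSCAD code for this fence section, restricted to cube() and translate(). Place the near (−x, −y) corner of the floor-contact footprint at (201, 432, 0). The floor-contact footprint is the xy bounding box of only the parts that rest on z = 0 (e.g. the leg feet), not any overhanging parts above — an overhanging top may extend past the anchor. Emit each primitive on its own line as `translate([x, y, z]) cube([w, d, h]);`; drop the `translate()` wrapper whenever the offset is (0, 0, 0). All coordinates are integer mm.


translate([201, 432, 0]) cube([89, 89, 1457]);
translate([2347, 432, 0]) cube([89, 89, 1457]);
translate([290, 432, 273]) cube([2057, 89, 72]);
translate([290, 432, 1121]) cube([2057, 89, 72]);
translate([410, 521, 50]) cube([73, 24, 1365]);
translate([603, 521, 50]) cube([73, 24, 1365]);
translate([796, 521, 50]) cube([73, 24, 1365]);
translate([989, 521, 50]) cube([73, 24, 1365]);
translate([1182, 521, 50]) cube([73, 24, 1365]);
translate([1375, 521, 50]) cube([73, 24, 1365]);
translate([1568, 521, 50]) cube([73, 24, 1365]);
translate([1761, 521, 50]) cube([73, 24, 1365]);
translate([1954, 521, 50]) cube([73, 24, 1365]);
translate([2147, 521, 50]) cube([73, 24, 1365]);


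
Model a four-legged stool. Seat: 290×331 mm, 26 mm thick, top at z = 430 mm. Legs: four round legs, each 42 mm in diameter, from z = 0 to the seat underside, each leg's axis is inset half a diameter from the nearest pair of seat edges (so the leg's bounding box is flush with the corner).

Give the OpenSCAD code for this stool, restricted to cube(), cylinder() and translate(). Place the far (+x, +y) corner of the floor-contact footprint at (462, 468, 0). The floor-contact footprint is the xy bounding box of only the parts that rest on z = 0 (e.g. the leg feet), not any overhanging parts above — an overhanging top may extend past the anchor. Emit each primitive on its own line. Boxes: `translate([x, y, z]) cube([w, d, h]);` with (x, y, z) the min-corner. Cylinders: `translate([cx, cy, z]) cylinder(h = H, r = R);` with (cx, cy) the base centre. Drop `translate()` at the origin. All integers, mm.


// leg_h = 430 - 26 = 404
translate([172, 137, 404]) cube([290, 331, 26]);
translate([193, 158, 0]) cylinder(h = 404, r = 21);
translate([441, 158, 0]) cylinder(h = 404, r = 21);
translate([193, 447, 0]) cylinder(h = 404, r = 21);
translate([441, 447, 0]) cylinder(h = 404, r = 21);


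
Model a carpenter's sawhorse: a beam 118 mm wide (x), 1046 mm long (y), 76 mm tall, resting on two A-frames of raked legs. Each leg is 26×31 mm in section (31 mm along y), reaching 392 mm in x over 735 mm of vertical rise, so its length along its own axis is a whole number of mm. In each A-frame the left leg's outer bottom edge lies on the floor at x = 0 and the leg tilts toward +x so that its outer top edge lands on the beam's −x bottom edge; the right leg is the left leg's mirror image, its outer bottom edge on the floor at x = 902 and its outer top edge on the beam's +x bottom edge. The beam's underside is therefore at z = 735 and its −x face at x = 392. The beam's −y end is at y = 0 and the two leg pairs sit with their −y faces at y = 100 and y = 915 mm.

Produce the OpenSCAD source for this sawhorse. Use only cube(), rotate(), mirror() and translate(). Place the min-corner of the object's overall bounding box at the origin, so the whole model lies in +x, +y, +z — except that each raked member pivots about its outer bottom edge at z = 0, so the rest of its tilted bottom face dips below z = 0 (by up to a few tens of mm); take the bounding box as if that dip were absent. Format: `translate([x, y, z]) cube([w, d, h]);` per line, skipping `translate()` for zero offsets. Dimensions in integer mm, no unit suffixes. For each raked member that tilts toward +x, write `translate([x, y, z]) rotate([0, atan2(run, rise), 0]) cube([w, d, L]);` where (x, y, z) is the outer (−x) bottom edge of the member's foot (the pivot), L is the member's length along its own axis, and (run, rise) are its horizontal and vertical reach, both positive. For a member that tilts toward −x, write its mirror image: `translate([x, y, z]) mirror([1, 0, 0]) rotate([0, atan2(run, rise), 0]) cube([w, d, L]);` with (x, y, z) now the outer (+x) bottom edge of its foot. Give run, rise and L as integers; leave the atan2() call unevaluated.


// leg length = √(392² + 735²) = 833
// right-leg outer foot x = 2·392 + 118 = 902
// beam min-corner = (392, 0, 735)
translate([392, 0, 735]) cube([118, 1046, 76]);
translate([0, 100, 0]) rotate([0, atan2(392, 735), 0]) cube([26, 31, 833]);
translate([902, 100, 0]) mirror([1, 0, 0]) rotate([0, atan2(392, 735), 0]) cube([26, 31, 833]);
translate([0, 915, 0]) rotate([0, atan2(392, 735), 0]) cube([26, 31, 833]);
translate([902, 915, 0]) mirror([1, 0, 0]) rotate([0, atan2(392, 735), 0]) cube([26, 31, 833]);


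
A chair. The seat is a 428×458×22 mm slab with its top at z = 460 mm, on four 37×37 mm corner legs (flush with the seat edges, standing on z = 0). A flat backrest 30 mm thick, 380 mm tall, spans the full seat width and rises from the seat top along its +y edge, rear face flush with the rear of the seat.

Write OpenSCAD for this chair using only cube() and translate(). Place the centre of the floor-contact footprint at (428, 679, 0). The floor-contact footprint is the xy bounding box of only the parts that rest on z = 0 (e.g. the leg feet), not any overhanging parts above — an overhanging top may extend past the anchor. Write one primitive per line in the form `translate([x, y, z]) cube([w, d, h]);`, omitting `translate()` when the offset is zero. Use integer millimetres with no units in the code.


// leg_h = 460 - 22 = 438
translate([214, 450, 438]) cube([428, 458, 22]);
translate([214, 450, 0]) cube([37, 37, 438]);
translate([605, 450, 0]) cube([37, 37, 438]);
translate([214, 871, 0]) cube([37, 37, 438]);
translate([605, 871, 0]) cube([37, 37, 438]);
translate([214, 878, 460]) cube([428, 30, 380]);


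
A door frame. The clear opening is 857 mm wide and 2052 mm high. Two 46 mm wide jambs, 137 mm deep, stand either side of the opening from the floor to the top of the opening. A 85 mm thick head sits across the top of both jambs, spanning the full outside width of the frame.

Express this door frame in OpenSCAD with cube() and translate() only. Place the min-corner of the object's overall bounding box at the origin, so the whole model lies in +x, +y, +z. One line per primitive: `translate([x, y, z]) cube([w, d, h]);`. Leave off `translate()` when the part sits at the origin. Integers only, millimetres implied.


cube([46, 137, 2052]);
translate([903, 0, 0]) cube([46, 137, 2052]);
translate([0, 0, 2052]) cube([949, 137, 85]);


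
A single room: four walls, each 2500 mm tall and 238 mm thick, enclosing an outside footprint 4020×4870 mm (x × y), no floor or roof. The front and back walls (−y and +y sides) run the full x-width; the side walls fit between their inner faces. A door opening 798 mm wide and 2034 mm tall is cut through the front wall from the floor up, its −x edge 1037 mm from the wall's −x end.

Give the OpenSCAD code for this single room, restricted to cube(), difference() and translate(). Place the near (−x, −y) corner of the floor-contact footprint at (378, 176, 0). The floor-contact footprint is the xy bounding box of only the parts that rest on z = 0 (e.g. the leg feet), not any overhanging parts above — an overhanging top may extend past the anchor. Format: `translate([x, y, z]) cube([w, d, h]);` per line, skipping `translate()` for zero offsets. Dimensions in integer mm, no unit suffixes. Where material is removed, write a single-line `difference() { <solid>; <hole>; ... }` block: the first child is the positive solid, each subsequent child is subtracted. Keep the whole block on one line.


difference() { translate([378, 176, 0]) cube([4020, 238, 2500]); translate([1415, 176, 0]) cube([798, 238, 2034]); }
translate([378, 4808, 0]) cube([4020, 238, 2500]);
translate([378, 414, 0]) cube([238, 4394, 2500]);
translate([4160, 414, 0]) cube([238, 4394, 2500]);


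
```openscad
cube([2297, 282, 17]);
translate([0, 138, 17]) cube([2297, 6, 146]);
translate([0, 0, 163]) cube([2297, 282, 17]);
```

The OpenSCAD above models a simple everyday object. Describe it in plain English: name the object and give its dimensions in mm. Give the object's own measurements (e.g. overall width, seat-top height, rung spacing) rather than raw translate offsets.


An I-beam lying along x, 2297 mm long. Overall section height 180 mm. Two flanges 282 mm wide (y) and 17 mm thick, one on the floor and one at the top; a web 6 mm thick runs between them, centred on the flange width.


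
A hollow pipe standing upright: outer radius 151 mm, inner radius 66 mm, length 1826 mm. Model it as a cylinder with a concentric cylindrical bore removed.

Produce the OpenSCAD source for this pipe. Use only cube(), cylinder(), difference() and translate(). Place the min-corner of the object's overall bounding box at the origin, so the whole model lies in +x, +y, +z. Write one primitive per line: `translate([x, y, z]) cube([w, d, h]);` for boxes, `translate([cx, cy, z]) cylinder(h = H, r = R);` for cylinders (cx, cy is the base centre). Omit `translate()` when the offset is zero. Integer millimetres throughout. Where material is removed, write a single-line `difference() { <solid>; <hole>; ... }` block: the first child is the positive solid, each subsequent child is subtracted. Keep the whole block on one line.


difference() { translate([151, 151, 0]) cylinder(h = 1826, r = 151); translate([151, 151, 0]) cylinder(h = 1826, r = 66); }


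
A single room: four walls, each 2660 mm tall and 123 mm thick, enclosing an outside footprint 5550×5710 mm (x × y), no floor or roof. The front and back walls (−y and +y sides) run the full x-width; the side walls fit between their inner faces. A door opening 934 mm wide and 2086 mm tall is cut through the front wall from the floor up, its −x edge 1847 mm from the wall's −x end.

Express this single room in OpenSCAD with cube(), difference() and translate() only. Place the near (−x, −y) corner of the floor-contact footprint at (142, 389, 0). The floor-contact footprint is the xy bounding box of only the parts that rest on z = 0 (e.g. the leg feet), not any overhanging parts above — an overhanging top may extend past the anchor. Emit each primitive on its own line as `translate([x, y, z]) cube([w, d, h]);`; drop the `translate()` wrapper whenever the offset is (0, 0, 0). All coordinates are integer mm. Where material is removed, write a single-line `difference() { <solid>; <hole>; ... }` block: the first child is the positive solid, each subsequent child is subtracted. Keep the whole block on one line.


difference() { translate([142, 389, 0]) cube([5550, 123, 2660]); translate([1989, 389, 0]) cube([934, 123, 2086]); }
translate([142, 5976, 0]) cube([5550, 123, 2660]);
translate([142, 512, 0]) cube([123, 5464, 2660]);
translate([5569, 512, 0]) cube([123, 5464, 2660]);


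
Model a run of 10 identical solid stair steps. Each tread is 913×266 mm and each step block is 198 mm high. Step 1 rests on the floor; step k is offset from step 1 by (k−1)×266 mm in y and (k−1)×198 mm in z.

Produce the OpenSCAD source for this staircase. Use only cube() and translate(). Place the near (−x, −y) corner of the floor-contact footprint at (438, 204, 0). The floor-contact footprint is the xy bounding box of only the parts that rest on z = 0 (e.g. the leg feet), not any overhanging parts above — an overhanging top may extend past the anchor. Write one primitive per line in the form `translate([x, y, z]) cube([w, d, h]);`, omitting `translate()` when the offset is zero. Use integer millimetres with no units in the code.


translate([438, 204, 0]) cube([913, 266, 198]);
translate([438, 470, 198]) cube([913, 266, 198]);
translate([438, 736, 396]) cube([913, 266, 198]);
translate([438, 1002, 594]) cube([913, 266, 198]);
translate([438, 1268, 792]) cube([913, 266, 198]);
translate([438, 1534, 990]) cube([913, 266, 198]);
translate([438, 1800, 1188]) cube([913, 266, 198]);
translate([438, 2066, 1386]) cube([913, 266, 198]);
translate([438, 2332, 1584]) cube([913, 266, 198]);
translate([438, 2598, 1782]) cube([913, 266, 198]);
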